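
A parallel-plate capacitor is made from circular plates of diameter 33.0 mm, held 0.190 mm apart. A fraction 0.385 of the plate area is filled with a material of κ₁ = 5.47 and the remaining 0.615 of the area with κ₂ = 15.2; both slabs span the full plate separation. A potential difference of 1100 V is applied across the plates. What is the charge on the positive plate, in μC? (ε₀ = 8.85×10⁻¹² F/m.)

Q ≈ 0.502 μC

A = π(33.0/2 mm)² = 8.55×10⁻⁴ m².
Side-by-side slabs ⇒ two capacitors in parallel, each spanning the full gap.
C₁ = κ₁ε₀A₁/d = 5.47 × 8.85×10⁻¹² × 3.29×10⁻⁴ / 1.90×10⁻⁴ = 8.39×10⁻¹¹ F.
C₂ = κ₂ε₀A₂/d = 15.2 × 8.85×10⁻¹² × 5.26×10⁻⁴ / 1.90×10⁻⁴ = 3.72×10⁻¹⁰ F.
C = C₁ + C₂ = 4.56×10⁻¹⁰ F.
Q = CV = 4.56×10⁻¹⁰ × 1100 = 5.02×10⁻⁷ C.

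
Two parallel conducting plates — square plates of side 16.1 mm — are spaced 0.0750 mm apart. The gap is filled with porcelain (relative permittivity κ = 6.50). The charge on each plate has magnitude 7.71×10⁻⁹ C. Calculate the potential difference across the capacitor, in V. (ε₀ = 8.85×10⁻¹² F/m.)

A = (16.1 mm)² = 2.59×10⁻⁴ m².
C = κε₀A/d = 6.50 × 8.85×10⁻¹² × 2.59×10⁻⁴ / 7.50×10⁻⁵ = 1.99×10⁻¹⁰ F.
V = Q/C = 7.71×10⁻⁹ / 1.99×10⁻¹⁰ = 38.8 V.

V ≈ 38.8 V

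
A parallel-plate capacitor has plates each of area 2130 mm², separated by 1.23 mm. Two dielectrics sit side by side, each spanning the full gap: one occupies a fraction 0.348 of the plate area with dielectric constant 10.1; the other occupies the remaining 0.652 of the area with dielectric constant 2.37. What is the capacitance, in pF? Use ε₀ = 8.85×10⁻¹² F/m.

77.5 pF

A = 2130 mm² = 2.13×10⁻³ m².
Side-by-side slabs ⇒ two capacitors in parallel, each spanning the full gap.
C₁ = κ₁ε₀A₁/d = 10.1 × 8.85×10⁻¹² × 7.41×10⁻⁴ / 1.23×10⁻³ = 5.39×10⁻¹¹ F.
C₂ = κ₂ε₀A₂/d = 2.37 × 8.85×10⁻¹² × 1.39×10⁻³ / 1.23×10⁻³ = 2.37×10⁻¹¹ F.
C = C₁ + C₂ = 7.75×10⁻¹¹ F.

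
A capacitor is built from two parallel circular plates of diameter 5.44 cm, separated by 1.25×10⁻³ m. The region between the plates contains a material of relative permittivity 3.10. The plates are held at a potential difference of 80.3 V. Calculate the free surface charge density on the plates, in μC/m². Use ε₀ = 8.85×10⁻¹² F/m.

σ ≈ 1.76 μC/m²

A = π(5.44/2 cm)² = 2.32×10⁻³ m².
C = κε₀A/d = 3.10 × 8.85×10⁻¹² × 2.32×10⁻³ / 1.25×10⁻³ = 5.10×10⁻¹¹ F.
σ = Q/A = CV/A = 5.10×10⁻¹¹ × 80.3 / 2.32×10⁻³ = 1.76×10⁻⁶ C/m².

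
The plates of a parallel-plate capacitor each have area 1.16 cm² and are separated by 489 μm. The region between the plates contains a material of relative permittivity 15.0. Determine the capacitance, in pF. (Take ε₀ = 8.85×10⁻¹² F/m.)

C ≈ 31.5 pF

A = 1.16 cm² = 1.16×10⁻⁴ m².
C = κε₀A/d = 15.0 × 8.85×10⁻¹² × 1.16×10⁻⁴ / 4.89×10⁻⁴ = 3.15×10⁻¹¹ F.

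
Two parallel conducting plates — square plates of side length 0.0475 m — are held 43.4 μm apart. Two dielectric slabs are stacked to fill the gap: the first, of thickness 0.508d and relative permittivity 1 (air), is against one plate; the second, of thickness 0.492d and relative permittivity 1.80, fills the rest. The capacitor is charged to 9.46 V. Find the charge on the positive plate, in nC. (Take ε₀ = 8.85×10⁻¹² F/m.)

5.57 nC

A = (0.0475 m)² = 2.26×10⁻³ m².
Stacked slabs ⇒ two capacitors in series, each with the full plate area.
C₁ = κ₁ε₀A/d₁ = 1.00 × 8.85×10⁻¹² × 2.26×10⁻³ / 2.20×10⁻⁵ = 9.06×10⁻¹⁰ F.
C₂ = κ₂ε₀A/d₂ = 1.80 × 8.85×10⁻¹² × 2.26×10⁻³ / 2.14×10⁻⁵ = 1.68×10⁻⁹ F.
C = (1/C₁ + 1/C₂)⁻¹ = 5.89×10⁻¹⁰ F.
Q = CV = 5.89×10⁻¹⁰ × 9.46 = 5.57×10⁻⁹ C.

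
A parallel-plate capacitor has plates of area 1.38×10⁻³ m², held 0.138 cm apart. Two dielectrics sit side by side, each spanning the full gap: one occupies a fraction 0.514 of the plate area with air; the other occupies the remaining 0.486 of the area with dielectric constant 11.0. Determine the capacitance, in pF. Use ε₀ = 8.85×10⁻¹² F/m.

Side-by-side slabs ⇒ two capacitors in parallel, each spanning the full gap.
C₁ = κ₁ε₀A₁/d = 1.00 × 8.85×10⁻¹² × 7.09×10⁻⁴ / 1.38×10⁻³ = 4.55×10⁻¹² F.
C₂ = κ₂ε₀A₂/d = 11.0 × 8.85×10⁻¹² × 6.71×10⁻⁴ / 1.38×10⁻³ = 4.73×10⁻¹¹ F.
C = C₁ + C₂ = 5.19×10⁻¹¹ F.

51.9 pF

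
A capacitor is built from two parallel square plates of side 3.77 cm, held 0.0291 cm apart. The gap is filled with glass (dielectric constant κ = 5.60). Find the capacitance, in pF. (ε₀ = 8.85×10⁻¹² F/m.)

C ≈ 242 pF

A = (3.77 cm)² = 1.42×10⁻³ m².
C = κε₀A/d = 5.60 × 8.85×10⁻¹² × 1.42×10⁻³ / 2.91×10⁻⁴ = 2.42×10⁻¹⁰ F.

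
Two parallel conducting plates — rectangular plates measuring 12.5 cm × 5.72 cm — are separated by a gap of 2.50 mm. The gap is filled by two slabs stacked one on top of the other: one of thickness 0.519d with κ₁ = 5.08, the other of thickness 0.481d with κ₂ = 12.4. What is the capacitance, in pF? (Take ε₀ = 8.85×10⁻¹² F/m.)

A = 12.5 × 5.72 cm² = 7.15×10⁻³ m².
Stacked slabs ⇒ two capacitors in series, each with the full plate area.
C₁ = κ₁ε₀A/d₁ = 5.08 × 8.85×10⁻¹² × 7.15×10⁻³ / 1.30×10⁻³ = 2.48×10⁻¹⁰ F.
C₂ = κ₂ε₀A/d₂ = 12.4 × 8.85×10⁻¹² × 7.15×10⁻³ / 1.20×10⁻³ = 6.53×10⁻¹⁰ F.
C = (1/C₁ + 1/C₂)⁻¹ = 1.80×10⁻¹⁰ F.

C ≈ 180 pF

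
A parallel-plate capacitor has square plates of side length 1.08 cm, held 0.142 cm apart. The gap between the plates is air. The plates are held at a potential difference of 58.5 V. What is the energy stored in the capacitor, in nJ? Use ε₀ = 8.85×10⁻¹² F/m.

U ≈ 1.24 nJ

A = (1.08 cm)² = 1.17×10⁻⁴ m².
C = ε₀A/d = 8.85×10⁻¹² × 1.17×10⁻⁴ / 1.42×10⁻³ = 7.27×10⁻¹³ F.
U = ½CV² = ½ × 7.27×10⁻¹³ × (58.5)² = 1.24×10⁻⁹ J.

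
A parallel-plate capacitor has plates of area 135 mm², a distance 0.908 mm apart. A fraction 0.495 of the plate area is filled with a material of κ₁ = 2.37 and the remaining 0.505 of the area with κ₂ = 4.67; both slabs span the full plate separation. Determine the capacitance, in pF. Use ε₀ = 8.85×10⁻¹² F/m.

4.65 pF

A = 135 mm² = 1.35×10⁻⁴ m².
Side-by-side slabs ⇒ two capacitors in parallel, each spanning the full gap.
C₁ = κ₁ε₀A₁/d = 2.37 × 8.85×10⁻¹² × 6.68×10⁻⁵ / 9.08×10⁻⁴ = 1.54×10⁻¹² F.
C₂ = κ₂ε₀A₂/d = 4.67 × 8.85×10⁻¹² × 6.82×10⁻⁵ / 9.08×10⁻⁴ = 3.10×10⁻¹² F.
C = C₁ + C₂ = 4.65×10⁻¹² F.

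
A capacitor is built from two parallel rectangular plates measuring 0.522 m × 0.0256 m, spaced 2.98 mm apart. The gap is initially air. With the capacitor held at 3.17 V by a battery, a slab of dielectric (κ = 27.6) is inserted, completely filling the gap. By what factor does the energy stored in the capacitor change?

Battery connected ⇒ V is held fixed.
C₂ = 27.6 C₁ and U = ½CV², so U₂/U₁ = C₂/C₁ = 27.6.

27.6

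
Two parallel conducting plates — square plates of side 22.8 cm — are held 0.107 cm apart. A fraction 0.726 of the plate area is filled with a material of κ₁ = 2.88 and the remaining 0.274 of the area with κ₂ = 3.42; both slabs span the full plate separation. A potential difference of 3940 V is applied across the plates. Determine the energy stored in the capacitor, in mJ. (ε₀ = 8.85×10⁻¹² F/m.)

U ≈ 10.1 mJ

A = (22.8 cm)² = 5.20×10⁻² m².
Side-by-side slabs ⇒ two capacitors in parallel, each spanning the full gap.
C₁ = κ₁ε₀A₁/d = 2.88 × 8.85×10⁻¹² × 3.77×10⁻² / 1.07×10⁻³ = 8.99×10⁻¹⁰ F.
C₂ = κ₂ε₀A₂/d = 3.42 × 8.85×10⁻¹² × 1.42×10⁻² / 1.07×10⁻³ = 4.03×10⁻¹⁰ F.
C = C₁ + C₂ = 1.30×10⁻⁹ F.
U = ½CV² = ½ × 1.30×10⁻⁹ × (3940)² = 1.01×10⁻² J.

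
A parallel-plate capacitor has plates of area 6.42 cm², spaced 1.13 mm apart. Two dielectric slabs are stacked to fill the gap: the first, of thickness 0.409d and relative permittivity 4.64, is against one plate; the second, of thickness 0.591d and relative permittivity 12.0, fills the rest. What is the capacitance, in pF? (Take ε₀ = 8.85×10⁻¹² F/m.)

36.6 pF

A = 6.42 cm² = 6.42×10⁻⁴ m².
Stacked slabs ⇒ two capacitors in series, each with the full plate area.
C₁ = κ₁ε₀A/d₁ = 4.64 × 8.85×10⁻¹² × 6.42×10⁻⁴ / 4.62×10⁻⁴ = 5.70×10⁻¹¹ F.
C₂ = κ₂ε₀A/d₂ = 12.0 × 8.85×10⁻¹² × 6.42×10⁻⁴ / 6.68×10⁻⁴ = 1.02×10⁻¹⁰ F.
C = (1/C₁ + 1/C₂)⁻¹ = 3.66×10⁻¹¹ F.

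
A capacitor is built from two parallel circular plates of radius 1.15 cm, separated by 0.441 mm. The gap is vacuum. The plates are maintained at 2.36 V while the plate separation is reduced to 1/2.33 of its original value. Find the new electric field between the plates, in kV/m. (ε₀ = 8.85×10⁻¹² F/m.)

E ≈ 12.5 kV/m

A = π(1.15 cm)² = 4.15×10⁻⁴ m².
Initially C₁ = ε₀A/d = 8.85×10⁻¹² × 4.15×10⁻⁴ / 4.41×10⁻⁴ = 8.34×10⁻¹² F.
E₁ = 5.35×10³ V/m.
Battery connected ⇒ V is held fixed. E = V/d, so E₂/E₁ = d₁/d₂ = 2.33.
E₂ = 2.33 × 5.35×10³ = 1.25×10⁴ V/m.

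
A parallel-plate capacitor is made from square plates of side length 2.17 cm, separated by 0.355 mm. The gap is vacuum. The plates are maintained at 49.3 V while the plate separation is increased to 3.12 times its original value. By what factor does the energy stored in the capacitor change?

Battery connected ⇒ V is held fixed.
C₂ = 0.321 C₁ and U = ½CV², so U₂/U₁ = C₂/C₁ = 0.321.

U₂/U₁ ≈ 0.321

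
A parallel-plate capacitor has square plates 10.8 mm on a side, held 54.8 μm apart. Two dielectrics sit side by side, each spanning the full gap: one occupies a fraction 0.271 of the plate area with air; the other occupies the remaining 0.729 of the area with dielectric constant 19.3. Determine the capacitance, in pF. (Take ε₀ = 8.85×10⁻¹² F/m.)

A = (10.8 mm)² = 1.17×10⁻⁴ m².
Side-by-side slabs ⇒ two capacitors in parallel, each spanning the full gap.
C₁ = κ₁ε₀A₁/d = 1.00 × 8.85×10⁻¹² × 3.16×10⁻⁵ / 5.48×10⁻⁵ = 5.10×10⁻¹² F.
C₂ = κ₂ε₀A₂/d = 19.3 × 8.85×10⁻¹² × 8.50×10⁻⁵ / 5.48×10⁻⁵ = 2.65×10⁻¹⁰ F.
C = C₁ + C₂ = 2.70×10⁻¹⁰ F.

270 pF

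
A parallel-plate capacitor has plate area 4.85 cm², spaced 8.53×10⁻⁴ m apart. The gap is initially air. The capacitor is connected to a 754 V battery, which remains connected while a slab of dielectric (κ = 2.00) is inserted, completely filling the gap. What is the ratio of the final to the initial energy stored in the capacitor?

U₂/U₁ ≈ 2.00

Battery connected ⇒ V is held fixed.
C₂ = 2.00 C₁ and U = ½CV², so U₂/U₁ = C₂/C₁ = 2.00.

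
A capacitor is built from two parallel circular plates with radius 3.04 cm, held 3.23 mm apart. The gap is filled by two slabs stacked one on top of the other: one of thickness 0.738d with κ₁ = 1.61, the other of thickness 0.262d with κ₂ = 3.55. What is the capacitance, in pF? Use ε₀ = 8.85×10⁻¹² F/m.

A = π(3.04 cm)² = 2.90×10⁻³ m².
Stacked slabs ⇒ two capacitors in series, each with the full plate area.
C₁ = κ₁ε₀A/d₁ = 1.61 × 8.85×10⁻¹² × 2.90×10⁻³ / 2.38×10⁻³ = 1.74×10⁻¹¹ F.
C₂ = κ₂ε₀A/d₂ = 3.55 × 8.85×10⁻¹² × 2.90×10⁻³ / 8.46×10⁻⁴ = 1.08×10⁻¹⁰ F.
C = (1/C₁ + 1/C₂)⁻¹ = 1.49×10⁻¹¹ F.

14.9 pF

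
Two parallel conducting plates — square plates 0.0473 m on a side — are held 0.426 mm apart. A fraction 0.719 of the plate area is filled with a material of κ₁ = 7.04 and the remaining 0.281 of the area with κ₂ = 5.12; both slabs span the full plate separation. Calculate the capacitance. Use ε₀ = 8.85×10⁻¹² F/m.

C ≈ 302 pF

A = (0.0473 m)² = 2.24×10⁻³ m².
Side-by-side slabs ⇒ two capacitors in parallel, each spanning the full gap.
C₁ = κ₁ε₀A₁/d = 7.04 × 8.85×10⁻¹² × 1.61×10⁻³ / 4.26×10⁻⁴ = 2.35×10⁻¹⁰ F.
C₂ = κ₂ε₀A₂/d = 5.12 × 8.85×10⁻¹² × 6.29×10⁻⁴ / 4.26×10⁻⁴ = 6.69×10⁻¹¹ F.
C = C₁ + C₂ = 3.02×10⁻¹⁰ F.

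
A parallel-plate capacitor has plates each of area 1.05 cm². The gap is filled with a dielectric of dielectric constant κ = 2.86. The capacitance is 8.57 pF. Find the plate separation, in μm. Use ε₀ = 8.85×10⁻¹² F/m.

310 μm

A = 1.05 cm² = 1.05×10⁻⁴ m².
d = κε₀A/C = 2.86 × 8.85×10⁻¹² × 1.05×10⁻⁴ / 8.57×10⁻¹² = 3.10×10⁻⁴ m.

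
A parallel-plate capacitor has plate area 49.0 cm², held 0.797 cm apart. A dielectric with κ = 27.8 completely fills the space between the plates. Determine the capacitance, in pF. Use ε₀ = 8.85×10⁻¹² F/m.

151 pF

A = 49.0 cm² = 4.90×10⁻³ m².
C = κε₀A/d = 27.8 × 8.85×10⁻¹² × 4.90×10⁻³ / 7.97×10⁻³ = 1.51×10⁻¹⁰ F.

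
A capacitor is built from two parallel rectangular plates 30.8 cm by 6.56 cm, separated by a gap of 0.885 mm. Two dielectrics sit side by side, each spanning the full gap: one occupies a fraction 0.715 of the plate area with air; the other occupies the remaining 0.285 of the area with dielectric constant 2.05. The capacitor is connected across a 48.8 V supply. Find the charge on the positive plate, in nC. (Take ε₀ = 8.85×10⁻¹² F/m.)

A = 30.8 × 6.56 cm² = 2.02×10⁻² m².
Side-by-side slabs ⇒ two capacitors in parallel, each spanning the full gap.
C₁ = κ₁ε₀A₁/d = 1.00 × 8.85×10⁻¹² × 1.44×10⁻² / 8.85×10⁻⁴ = 1.44×10⁻¹⁰ F.
C₂ = κ₂ε₀A₂/d = 2.05 × 8.85×10⁻¹² × 5.76×10⁻³ / 8.85×10⁻⁴ = 1.18×10⁻¹⁰ F.
C = C₁ + C₂ = 2.63×10⁻¹⁰ F.
Q = CV = 2.63×10⁻¹⁰ × 48.8 = 1.28×10⁻⁸ C.

12.8 nC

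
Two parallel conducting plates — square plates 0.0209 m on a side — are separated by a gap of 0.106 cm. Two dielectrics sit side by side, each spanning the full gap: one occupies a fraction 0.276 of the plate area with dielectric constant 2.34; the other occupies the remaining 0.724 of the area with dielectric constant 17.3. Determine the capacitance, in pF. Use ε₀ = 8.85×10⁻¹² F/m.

A = (0.0209 m)² = 4.37×10⁻⁴ m².
Side-by-side slabs ⇒ two capacitors in parallel, each spanning the full gap.
C₁ = κ₁ε₀A₁/d = 2.34 × 8.85×10⁻¹² × 1.21×10⁻⁴ / 1.06×10⁻³ = 2.36×10⁻¹² F.
C₂ = κ₂ε₀A₂/d = 17.3 × 8.85×10⁻¹² × 3.16×10⁻⁴ / 1.06×10⁻³ = 4.57×10⁻¹¹ F.
C = C₁ + C₂ = 4.80×10⁻¹¹ F.

C ≈ 48.0 pF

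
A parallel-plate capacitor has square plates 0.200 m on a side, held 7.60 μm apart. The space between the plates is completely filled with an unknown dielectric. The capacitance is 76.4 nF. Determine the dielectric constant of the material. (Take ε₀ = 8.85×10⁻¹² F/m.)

A = (0.200 m)² = 4.00×10⁻² m².
κ = Cd/(ε₀A) = 7.64×10⁻⁸ × 7.60×10⁻⁶ / (8.85×10⁻¹² × 4.00×10⁻²) = 1.64.

κ ≈ 1.64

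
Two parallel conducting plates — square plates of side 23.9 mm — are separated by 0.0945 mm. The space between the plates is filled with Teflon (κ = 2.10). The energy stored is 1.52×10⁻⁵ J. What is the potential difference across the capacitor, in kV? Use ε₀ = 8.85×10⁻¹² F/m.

A = (23.9 mm)² = 5.71×10⁻⁴ m².
C = κε₀A/d = 2.10 × 8.85×10⁻¹² × 5.71×10⁻⁴ / 9.45×10⁻⁵ = 1.12×10⁻¹⁰ F.
V = √(2U/C) = √(2 × 1.52×10⁻⁵ / 1.12×10⁻¹⁰) = 5.20×10² V.

0.520 kV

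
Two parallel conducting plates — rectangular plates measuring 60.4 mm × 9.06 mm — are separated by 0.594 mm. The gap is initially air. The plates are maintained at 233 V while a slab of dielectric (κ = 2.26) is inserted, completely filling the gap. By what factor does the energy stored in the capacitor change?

U₂/U₁ ≈ 2.26

Battery connected ⇒ V is held fixed.
C₂ = 2.26 C₁ and U = ½CV², so U₂/U₁ = C₂/C₁ = 2.26.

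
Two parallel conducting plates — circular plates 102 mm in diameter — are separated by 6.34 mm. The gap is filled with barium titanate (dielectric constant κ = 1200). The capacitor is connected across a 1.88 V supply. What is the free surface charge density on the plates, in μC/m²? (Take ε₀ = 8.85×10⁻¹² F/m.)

A = π(102/2 mm)² = 8.17×10⁻³ m².
C = κε₀A/d = 1200 × 8.85×10⁻¹² × 8.17×10⁻³ / 6.34×10⁻³ = 1.37×10⁻⁸ F.
σ = Q/A = CV/A = 1.37×10⁻⁸ × 1.88 / 8.17×10⁻³ = 3.15×10⁻⁶ C/m².

3.15 μC/m²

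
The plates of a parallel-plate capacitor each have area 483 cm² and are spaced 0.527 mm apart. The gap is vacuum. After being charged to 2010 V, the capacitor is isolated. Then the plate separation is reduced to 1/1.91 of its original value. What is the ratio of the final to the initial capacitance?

C = ε₀A/d scales as 1/d, so C₂/C₁ = d₁/d₂ = 1.91.

C₂/C₁ ≈ 1.91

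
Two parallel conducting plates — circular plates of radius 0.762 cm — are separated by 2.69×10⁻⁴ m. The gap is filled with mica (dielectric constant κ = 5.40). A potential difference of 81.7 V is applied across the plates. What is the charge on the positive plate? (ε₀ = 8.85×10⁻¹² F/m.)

Q ≈ 2.65 nC

A = π(0.762 cm)² = 1.82×10⁻⁴ m².
C = κε₀A/d = 5.40 × 8.85×10⁻¹² × 1.82×10⁻⁴ / 2.69×10⁻⁴ = 3.24×10⁻¹¹ F.
Q = CV = 3.24×10⁻¹¹ × 81.7 = 2.65×10⁻⁹ C.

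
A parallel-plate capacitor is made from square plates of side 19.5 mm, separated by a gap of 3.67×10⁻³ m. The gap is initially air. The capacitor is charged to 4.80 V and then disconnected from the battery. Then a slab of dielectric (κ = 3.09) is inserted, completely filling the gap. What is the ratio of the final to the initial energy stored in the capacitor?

Isolated ⇒ Q is held fixed.
C₂ = 3.09 C₁ and U = Q²/(2C), so U₂/U₁ = C₁/C₂ = 0.324.

U₂/U₁ ≈ 0.324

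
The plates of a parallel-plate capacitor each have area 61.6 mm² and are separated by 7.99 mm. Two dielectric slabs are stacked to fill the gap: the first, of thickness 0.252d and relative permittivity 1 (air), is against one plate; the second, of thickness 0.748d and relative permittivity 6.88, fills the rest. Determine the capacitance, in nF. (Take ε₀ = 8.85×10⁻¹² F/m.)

A = 61.6 mm² = 6.16×10⁻⁵ m².
Stacked slabs ⇒ two capacitors in series, each with the full plate area.
C₁ = κ₁ε₀A/d₁ = 1.00 × 8.85×10⁻¹² × 6.16×10⁻⁵ / 2.01×10⁻³ = 2.71×10⁻¹³ F.
C₂ = κ₂ε₀A/d₂ = 6.88 × 8.85×10⁻¹² × 6.16×10⁻⁵ / 5.98×10⁻³ = 6.28×10⁻¹³ F.
C = (1/C₁ + 1/C₂)⁻¹ = 1.89×10⁻¹³ F.

C ≈ 1.89×10⁻⁴ nF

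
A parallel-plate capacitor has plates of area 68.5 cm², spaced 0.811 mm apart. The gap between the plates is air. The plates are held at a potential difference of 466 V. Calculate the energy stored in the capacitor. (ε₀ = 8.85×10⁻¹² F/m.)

A = 68.5 cm² = 6.85×10⁻³ m².
C = ε₀A/d = 8.85×10⁻¹² × 6.85×10⁻³ / 8.11×10⁻⁴ = 7.48×10⁻¹¹ F.
U = ½CV² = ½ × 7.48×10⁻¹¹ × (466)² = 8.12×10⁻⁶ J.

8.12 μJ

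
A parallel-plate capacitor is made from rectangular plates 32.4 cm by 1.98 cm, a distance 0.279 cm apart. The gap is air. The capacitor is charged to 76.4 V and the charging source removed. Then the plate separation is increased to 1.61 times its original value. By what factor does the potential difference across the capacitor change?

1.61

Isolated ⇒ Q is held fixed.
C₂ = 0.621 C₁ and V = Q/C, so V₂/V₁ = C₁/C₂ = 1.61.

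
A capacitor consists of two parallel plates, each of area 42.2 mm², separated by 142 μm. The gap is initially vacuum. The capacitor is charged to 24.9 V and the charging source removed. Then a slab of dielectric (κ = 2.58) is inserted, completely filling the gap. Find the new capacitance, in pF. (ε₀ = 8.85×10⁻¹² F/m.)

A = 42.2 mm² = 4.22×10⁻⁵ m².
Initially C₁ = ε₀A/d = 8.85×10⁻¹² × 4.22×10⁻⁵ / 1.42×10⁻⁴ = 2.63×10⁻¹² F.
C = κε₀A/d scales with κ, so C₂/C₁ = κ = 2.58.
C₂ = 2.58 × 2.63×10⁻¹² = 6.79×10⁻¹² F.

6.79 pF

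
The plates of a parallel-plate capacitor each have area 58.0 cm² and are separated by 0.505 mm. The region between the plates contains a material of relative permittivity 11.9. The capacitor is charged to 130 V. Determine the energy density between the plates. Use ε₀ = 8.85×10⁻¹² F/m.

E = V/d = 130 / 5.05×10⁻⁴ = 2.57×10⁵ V/m.
u = ½κε₀E² = ½ × 11.9 × 8.85×10⁻¹² × (2.57×10⁵)² = 3.49 J/m³.

3.49 J/m³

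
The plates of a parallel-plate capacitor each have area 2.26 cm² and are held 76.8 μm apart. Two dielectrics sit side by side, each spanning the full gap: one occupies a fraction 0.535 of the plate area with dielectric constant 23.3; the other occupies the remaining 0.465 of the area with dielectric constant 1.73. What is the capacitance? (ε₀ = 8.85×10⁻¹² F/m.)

C ≈ 346 pF

A = 2.26 cm² = 2.26×10⁻⁴ m².
Side-by-side slabs ⇒ two capacitors in parallel, each spanning the full gap.
C₁ = κ₁ε₀A₁/d = 23.3 × 8.85×10⁻¹² × 1.21×10⁻⁴ / 7.68×10⁻⁵ = 3.25×10⁻¹⁰ F.
C₂ = κ₂ε₀A₂/d = 1.73 × 8.85×10⁻¹² × 1.05×10⁻⁴ / 7.68×10⁻⁵ = 2.10×10⁻¹¹ F.
C = C₁ + C₂ = 3.46×10⁻¹⁰ F.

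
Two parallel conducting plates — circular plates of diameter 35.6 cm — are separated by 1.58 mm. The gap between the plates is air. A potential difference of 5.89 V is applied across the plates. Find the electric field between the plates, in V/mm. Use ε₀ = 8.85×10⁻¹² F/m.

3.73 V/mm

E = V/d = 5.89 / 1.58×10⁻³ = 3.73×10³ V/m.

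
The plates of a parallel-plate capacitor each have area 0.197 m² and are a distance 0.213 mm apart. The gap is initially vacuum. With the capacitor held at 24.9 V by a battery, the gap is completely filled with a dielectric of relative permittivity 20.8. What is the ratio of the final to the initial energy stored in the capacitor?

U₂/U₁ ≈ 20.8

Battery connected ⇒ V is held fixed.
C₂ = 20.8 C₁ and U = ½CV², so U₂/U₁ = C₂/C₁ = 20.8.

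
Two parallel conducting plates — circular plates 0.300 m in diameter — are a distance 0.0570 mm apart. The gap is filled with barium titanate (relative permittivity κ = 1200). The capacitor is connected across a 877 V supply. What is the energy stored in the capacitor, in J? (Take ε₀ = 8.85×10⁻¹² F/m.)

A = π(0.300/2 m)² = 7.07×10⁻² m².
C = κε₀A/d = 1200 × 8.85×10⁻¹² × 7.07×10⁻² / 5.70×10⁻⁵ = 1.32×10⁻⁵ F.
U = ½CV² = ½ × 1.32×10⁻⁵ × (877)² = 5.06 J.

U ≈ 5.06 J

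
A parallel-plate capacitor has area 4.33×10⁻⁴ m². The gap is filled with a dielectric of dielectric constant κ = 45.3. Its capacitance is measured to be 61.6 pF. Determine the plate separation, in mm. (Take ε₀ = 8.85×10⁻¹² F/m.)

d = κε₀A/C = 45.3 × 8.85×10⁻¹² × 4.33×10⁻⁴ / 6.16×10⁻¹¹ = 2.82×10⁻³ m.

d ≈ 2.82 mm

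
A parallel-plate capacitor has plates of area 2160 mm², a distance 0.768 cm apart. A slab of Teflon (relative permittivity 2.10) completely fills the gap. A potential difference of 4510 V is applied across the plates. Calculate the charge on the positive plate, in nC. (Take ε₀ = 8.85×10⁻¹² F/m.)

A = 2160 mm² = 2.16×10⁻³ m².
C = κε₀A/d = 2.10 × 8.85×10⁻¹² × 2.16×10⁻³ / 7.68×10⁻³ = 5.23×10⁻¹² F.
Q = CV = 5.23×10⁻¹² × 4510 = 2.36×10⁻⁸ C.

Q ≈ 23.6 nC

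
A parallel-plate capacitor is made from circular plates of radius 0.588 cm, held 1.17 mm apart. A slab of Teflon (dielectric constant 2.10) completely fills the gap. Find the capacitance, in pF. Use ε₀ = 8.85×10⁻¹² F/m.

1.73 pF

A = π(0.588 cm)² = 1.09×10⁻⁴ m².
C = κε₀A/d = 2.10 × 8.85×10⁻¹² × 1.09×10⁻⁴ / 1.17×10⁻³ = 1.73×10⁻¹² F.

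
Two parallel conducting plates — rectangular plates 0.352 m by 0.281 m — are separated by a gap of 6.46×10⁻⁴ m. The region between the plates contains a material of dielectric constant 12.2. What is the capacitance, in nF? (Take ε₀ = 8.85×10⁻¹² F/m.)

A = 0.352 × 0.281 m² = 9.89×10⁻² m².
C = κε₀A/d = 12.2 × 8.85×10⁻¹² × 9.89×10⁻² / 6.46×10⁻⁴ = 1.65×10⁻⁸ F.

16.5 nF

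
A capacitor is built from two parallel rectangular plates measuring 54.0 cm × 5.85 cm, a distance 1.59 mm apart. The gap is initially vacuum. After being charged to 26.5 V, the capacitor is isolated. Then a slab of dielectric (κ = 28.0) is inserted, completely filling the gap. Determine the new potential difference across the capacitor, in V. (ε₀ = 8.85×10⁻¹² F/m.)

A = 54.0 × 5.85 cm² = 3.16×10⁻² m².
Initially C₁ = ε₀A/d = 8.85×10⁻¹² × 3.16×10⁻² / 1.59×10⁻³ = 1.76×10⁻¹⁰ F.
V₁ = 26.5 V.
Isolated ⇒ Q is held fixed. C₂ = 28.0 C₁ and V = Q/C, so V₂/V₁ = C₁/C₂ = 0.0357.
V₂ = 0.0357 × 26.5 = 0.946 V.

V ≈ 0.946 V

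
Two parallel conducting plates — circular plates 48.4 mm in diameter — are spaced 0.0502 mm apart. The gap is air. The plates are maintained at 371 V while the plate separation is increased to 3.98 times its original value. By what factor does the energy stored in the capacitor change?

0.251

Battery connected ⇒ V is held fixed.
C₂ = 0.251 C₁ and U = ½CV², so U₂/U₁ = C₂/C₁ = 0.251.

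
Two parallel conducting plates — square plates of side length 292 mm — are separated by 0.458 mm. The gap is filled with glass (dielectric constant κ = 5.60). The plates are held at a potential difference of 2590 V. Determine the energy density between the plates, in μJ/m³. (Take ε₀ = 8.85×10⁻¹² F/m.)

u ≈ 7.92×10⁸ μJ/m³

E = V/d = 2590 / 4.58×10⁻⁴ = 5.66×10⁶ V/m.
u = ½κε₀E² = ½ × 5.60 × 8.85×10⁻¹² × (5.66×10⁶)² = 7.92×10² J/m³.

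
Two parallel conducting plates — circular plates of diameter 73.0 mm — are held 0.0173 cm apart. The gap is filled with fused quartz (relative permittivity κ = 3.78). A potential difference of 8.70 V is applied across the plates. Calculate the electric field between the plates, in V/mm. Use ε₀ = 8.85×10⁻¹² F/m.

E ≈ 50.3 V/mm

E = V/d = 8.70 / 1.73×10⁻⁴ = 5.03×10⁴ V/m.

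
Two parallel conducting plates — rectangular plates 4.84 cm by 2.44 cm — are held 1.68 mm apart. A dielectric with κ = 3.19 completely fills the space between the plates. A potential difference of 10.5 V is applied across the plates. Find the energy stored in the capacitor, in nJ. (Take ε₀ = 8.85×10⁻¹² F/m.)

A = 4.84 × 2.44 cm² = 1.18×10⁻³ m².
C = κε₀A/d = 3.19 × 8.85×10⁻¹² × 1.18×10⁻³ / 1.68×10⁻³ = 1.98×10⁻¹¹ F.
U = ½CV² = ½ × 1.98×10⁻¹¹ × (10.5)² = 1.09×10⁻⁹ J.

U ≈ 1.09 nJ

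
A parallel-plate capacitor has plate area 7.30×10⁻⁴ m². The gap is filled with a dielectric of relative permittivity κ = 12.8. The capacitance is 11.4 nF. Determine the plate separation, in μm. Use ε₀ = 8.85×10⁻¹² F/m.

d = κε₀A/C = 12.8 × 8.85×10⁻¹² × 7.30×10⁻⁴ / 1.14×10⁻⁸ = 7.25×10⁻⁶ m.

7.25 μm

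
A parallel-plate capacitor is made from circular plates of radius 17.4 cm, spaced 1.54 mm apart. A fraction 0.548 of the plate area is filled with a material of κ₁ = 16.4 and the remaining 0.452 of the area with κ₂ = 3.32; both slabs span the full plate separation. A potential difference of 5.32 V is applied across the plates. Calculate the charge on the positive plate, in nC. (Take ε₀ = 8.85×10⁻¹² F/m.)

30.5 nC

A = π(17.4 cm)² = 9.51×10⁻² m².
Side-by-side slabs ⇒ two capacitors in parallel, each spanning the full gap.
C₁ = κ₁ε₀A₁/d = 16.4 × 8.85×10⁻¹² × 5.21×10⁻² / 1.54×10⁻³ = 4.91×10⁻⁹ F.
C₂ = κ₂ε₀A₂/d = 3.32 × 8.85×10⁻¹² × 4.30×10⁻² / 1.54×10⁻³ = 8.20×10⁻¹⁰ F.
C = C₁ + C₂ = 5.73×10⁻⁹ F.
Q = CV = 5.73×10⁻⁹ × 5.32 = 3.05×10⁻⁸ C.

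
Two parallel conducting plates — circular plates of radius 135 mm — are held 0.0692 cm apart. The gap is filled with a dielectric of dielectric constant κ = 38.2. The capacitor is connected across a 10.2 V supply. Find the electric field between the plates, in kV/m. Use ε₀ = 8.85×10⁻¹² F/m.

E = V/d = 10.2 / 6.92×10⁻⁴ = 1.47×10⁴ V/m.

14.7 kV/m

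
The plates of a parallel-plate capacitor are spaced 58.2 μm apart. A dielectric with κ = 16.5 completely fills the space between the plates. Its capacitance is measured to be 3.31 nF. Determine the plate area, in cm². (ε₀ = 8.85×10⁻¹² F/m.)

A ≈ 13.2 cm²

A = Cd/(κε₀) = 3.31×10⁻⁹ × 5.82×10⁻⁵ / (16.5 × 8.85×10⁻¹²) = 1.32×10⁻³ m².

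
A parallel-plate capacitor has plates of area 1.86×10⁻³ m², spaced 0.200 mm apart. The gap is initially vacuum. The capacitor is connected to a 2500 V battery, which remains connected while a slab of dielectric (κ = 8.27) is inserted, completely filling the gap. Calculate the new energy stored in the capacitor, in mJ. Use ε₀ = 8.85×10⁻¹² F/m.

2.13 mJ

Initially C₁ = ε₀A/d = 8.85×10⁻¹² × 1.86×10⁻³ / 2.00×10⁻⁴ = 8.23×10⁻¹¹ F.
U₁ = 2.57×10⁻⁴ J.
Battery connected ⇒ V is held fixed. C₂ = 8.27 C₁ and U = ½CV², so U₂/U₁ = C₂/C₁ = 8.27.
U₂ = 8.27 × 2.57×10⁻⁴ = 2.13×10⁻³ J.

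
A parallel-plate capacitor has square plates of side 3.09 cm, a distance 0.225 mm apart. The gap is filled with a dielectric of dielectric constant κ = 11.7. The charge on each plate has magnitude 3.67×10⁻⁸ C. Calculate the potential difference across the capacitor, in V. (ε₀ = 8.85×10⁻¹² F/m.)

A = (3.09 cm)² = 9.55×10⁻⁴ m².
C = κε₀A/d = 11.7 × 8.85×10⁻¹² × 9.55×10⁻⁴ / 2.25×10⁻⁴ = 4.39×10⁻¹⁰ F.
V = Q/C = 3.67×10⁻⁸ / 4.39×10⁻¹⁰ = 83.5 V.

83.5 V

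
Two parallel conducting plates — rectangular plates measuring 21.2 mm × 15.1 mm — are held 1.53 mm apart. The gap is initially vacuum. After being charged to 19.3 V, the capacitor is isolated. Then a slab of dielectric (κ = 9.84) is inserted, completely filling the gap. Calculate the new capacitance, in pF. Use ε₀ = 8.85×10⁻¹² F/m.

C ≈ 18.2 pF

A = 21.2 × 15.1 mm² = 3.20×10⁻⁴ m².
Initially C₁ = ε₀A/d = 8.85×10⁻¹² × 3.20×10⁻⁴ / 1.53×10⁻³ = 1.85×10⁻¹² F.
C = κε₀A/d scales with κ, so C₂/C₁ = κ = 9.84.
C₂ = 9.84 × 1.85×10⁻¹² = 1.82×10⁻¹¹ F.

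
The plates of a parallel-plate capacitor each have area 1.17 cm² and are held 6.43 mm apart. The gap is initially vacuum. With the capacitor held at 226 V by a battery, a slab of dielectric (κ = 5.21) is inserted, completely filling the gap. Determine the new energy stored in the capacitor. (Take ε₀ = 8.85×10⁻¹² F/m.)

A = 1.17 cm² = 1.17×10⁻⁴ m².
Initially C₁ = ε₀A/d = 8.85×10⁻¹² × 1.17×10⁻⁴ / 6.43×10⁻³ = 1.61×10⁻¹³ F.
U₁ = 4.11×10⁻⁹ J.
Battery connected ⇒ V is held fixed. C₂ = 5.21 C₁ and U = ½CV², so U₂/U₁ = C₂/C₁ = 5.21.
U₂ = 5.21 × 4.11×10⁻⁹ = 2.14×10⁻⁸ J.

U ≈ 21.4 nJ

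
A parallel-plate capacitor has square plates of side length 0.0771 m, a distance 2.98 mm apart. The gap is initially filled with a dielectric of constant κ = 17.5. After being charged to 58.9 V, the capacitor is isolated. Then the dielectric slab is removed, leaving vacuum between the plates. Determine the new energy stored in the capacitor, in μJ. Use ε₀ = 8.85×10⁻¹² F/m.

A = (0.0771 m)² = 5.94×10⁻³ m².
Initially C₁ = κε₀A/d = 17.5 × 8.85×10⁻¹² × 5.94×10⁻³ / 2.98×10⁻³ = 3.09×10⁻¹⁰ F.
U₁ = 5.36×10⁻⁷ J.
Isolated ⇒ Q is held fixed. C₂ = 0.0571 C₁ and U = Q²/(2C), so U₂/U₁ = C₁/C₂ = 17.5.
U₂ = 17.5 × 5.36×10⁻⁷ = 9.38×10⁻⁶ J.

9.38 μJ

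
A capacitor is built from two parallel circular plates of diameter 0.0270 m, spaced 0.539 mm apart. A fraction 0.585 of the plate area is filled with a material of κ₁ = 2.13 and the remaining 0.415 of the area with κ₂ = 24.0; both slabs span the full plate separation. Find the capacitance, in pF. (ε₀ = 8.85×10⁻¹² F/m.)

A = π(0.0270/2 m)² = 5.73×10⁻⁴ m².
Side-by-side slabs ⇒ two capacitors in parallel, each spanning the full gap.
C₁ = κ₁ε₀A₁/d = 2.13 × 8.85×10⁻¹² × 3.35×10⁻⁴ / 5.39×10⁻⁴ = 1.17×10⁻¹¹ F.
C₂ = κ₂ε₀A₂/d = 24.0 × 8.85×10⁻¹² × 2.38×10⁻⁴ / 5.39×10⁻⁴ = 9.36×10⁻¹¹ F.
C = C₁ + C₂ = 1.05×10⁻¹⁰ F.

C ≈ 105 pF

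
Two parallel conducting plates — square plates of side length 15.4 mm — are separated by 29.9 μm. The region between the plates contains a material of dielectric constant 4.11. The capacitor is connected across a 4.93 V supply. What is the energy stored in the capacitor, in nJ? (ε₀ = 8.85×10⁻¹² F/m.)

U ≈ 3.51 nJ

A = (15.4 mm)² = 2.37×10⁻⁴ m².
C = κε₀A/d = 4.11 × 8.85×10⁻¹² × 2.37×10⁻⁴ / 2.99×10⁻⁵ = 2.89×10⁻¹⁰ F.
U = ½CV² = ½ × 2.89×10⁻¹⁰ × (4.93)² = 3.51×10⁻⁹ J.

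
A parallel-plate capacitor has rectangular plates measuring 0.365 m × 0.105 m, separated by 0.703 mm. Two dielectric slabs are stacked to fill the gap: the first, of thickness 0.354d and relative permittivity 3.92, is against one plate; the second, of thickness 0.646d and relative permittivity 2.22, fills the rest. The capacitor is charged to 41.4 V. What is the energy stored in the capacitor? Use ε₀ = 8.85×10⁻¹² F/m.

A = 0.365 × 0.105 m² = 3.83×10⁻² m².
Stacked slabs ⇒ two capacitors in series, each with the full plate area.
C₁ = κ₁ε₀A/d₁ = 3.92 × 8.85×10⁻¹² × 3.83×10⁻² / 2.49×10⁻⁴ = 5.34×10⁻⁹ F.
C₂ = κ₂ε₀A/d₂ = 2.22 × 8.85×10⁻¹² × 3.83×10⁻² / 4.54×10⁻⁴ = 1.66×10⁻⁹ F.
C = (1/C₁ + 1/C₂)⁻¹ = 1.27×10⁻⁹ F.
U = ½CV² = ½ × 1.27×10⁻⁹ × (41.4)² = 1.08×10⁻⁶ J.

U ≈ 1.08 μJ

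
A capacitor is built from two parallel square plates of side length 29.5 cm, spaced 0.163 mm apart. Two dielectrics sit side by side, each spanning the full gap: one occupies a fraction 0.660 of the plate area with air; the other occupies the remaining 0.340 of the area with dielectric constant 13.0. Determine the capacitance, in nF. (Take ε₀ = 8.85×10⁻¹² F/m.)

A = (29.5 cm)² = 8.70×10⁻² m².
Side-by-side slabs ⇒ two capacitors in parallel, each spanning the full gap.
C₁ = κ₁ε₀A₁/d = 1.00 × 8.85×10⁻¹² × 5.74×10⁻² / 1.63×10⁻⁴ = 3.12×10⁻⁹ F.
C₂ = κ₂ε₀A₂/d = 13.0 × 8.85×10⁻¹² × 2.96×10⁻² / 1.63×10⁻⁴ = 2.09×10⁻⁸ F.
C = C₁ + C₂ = 2.40×10⁻⁸ F.

24.0 nF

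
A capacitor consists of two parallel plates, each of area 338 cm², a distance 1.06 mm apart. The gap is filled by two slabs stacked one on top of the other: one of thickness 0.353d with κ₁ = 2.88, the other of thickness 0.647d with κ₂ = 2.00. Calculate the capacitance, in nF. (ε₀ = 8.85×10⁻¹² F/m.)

A = 338 cm² = 3.38×10⁻² m².
Stacked slabs ⇒ two capacitors in series, each with the full plate area.
C₁ = κ₁ε₀A/d₁ = 2.88 × 8.85×10⁻¹² × 3.38×10⁻² / 3.74×10⁻⁴ = 2.30×10⁻⁹ F.
C₂ = κ₂ε₀A/d₂ = 2.00 × 8.85×10⁻¹² × 3.38×10⁻² / 6.86×10⁻⁴ = 8.72×10⁻¹⁰ F.
C = (1/C₁ + 1/C₂)⁻¹ = 6.33×10⁻¹⁰ F.

C ≈ 0.633 nF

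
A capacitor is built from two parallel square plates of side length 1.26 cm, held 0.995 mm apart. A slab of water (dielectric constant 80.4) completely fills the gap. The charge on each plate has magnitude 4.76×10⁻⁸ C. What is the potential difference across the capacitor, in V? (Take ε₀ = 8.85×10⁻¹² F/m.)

A = (1.26 cm)² = 1.59×10⁻⁴ m².
C = κε₀A/d = 80.4 × 8.85×10⁻¹² × 1.59×10⁻⁴ / 9.95×10⁻⁴ = 1.14×10⁻¹⁰ F.
V = Q/C = 4.76×10⁻⁸ / 1.14×10⁻¹⁰ = 4.19×10² V.

419 V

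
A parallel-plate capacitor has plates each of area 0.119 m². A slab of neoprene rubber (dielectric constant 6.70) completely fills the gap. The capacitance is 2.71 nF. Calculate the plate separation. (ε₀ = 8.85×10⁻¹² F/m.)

d ≈ 2.60 mm

d = κε₀A/C = 6.70 × 8.85×10⁻¹² × 0.119 / 2.71×10⁻⁹ = 2.60×10⁻³ m.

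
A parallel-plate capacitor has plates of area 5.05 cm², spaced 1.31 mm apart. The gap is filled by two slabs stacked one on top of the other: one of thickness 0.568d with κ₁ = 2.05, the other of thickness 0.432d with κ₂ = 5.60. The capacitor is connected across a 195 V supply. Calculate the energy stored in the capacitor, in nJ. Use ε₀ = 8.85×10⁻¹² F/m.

A = 5.05 cm² = 5.05×10⁻⁴ m².
Stacked slabs ⇒ two capacitors in series, each with the full plate area.
C₁ = κ₁ε₀A/d₁ = 2.05 × 8.85×10⁻¹² × 5.05×10⁻⁴ / 7.44×10⁻⁴ = 1.23×10⁻¹¹ F.
C₂ = κ₂ε₀A/d₂ = 5.60 × 8.85×10⁻¹² × 5.05×10⁻⁴ / 5.66×10⁻⁴ = 4.42×10⁻¹¹ F.
C = (1/C₁ + 1/C₂)⁻¹ = 9.63×10⁻¹² F.
U = ½CV² = ½ × 9.63×10⁻¹² × (195)² = 1.83×10⁻⁷ J.

U ≈ 183 nJ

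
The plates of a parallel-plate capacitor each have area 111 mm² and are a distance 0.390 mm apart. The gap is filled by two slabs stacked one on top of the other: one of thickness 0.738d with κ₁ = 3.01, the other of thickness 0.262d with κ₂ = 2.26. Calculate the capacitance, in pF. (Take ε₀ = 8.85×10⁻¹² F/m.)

6.98 pF

A = 111 mm² = 1.11×10⁻⁴ m².
Stacked slabs ⇒ two capacitors in series, each with the full plate area.
C₁ = κ₁ε₀A/d₁ = 3.01 × 8.85×10⁻¹² × 1.11×10⁻⁴ / 2.88×10⁻⁴ = 1.03×10⁻¹¹ F.
C₂ = κ₂ε₀A/d₂ = 2.26 × 8.85×10⁻¹² × 1.11×10⁻⁴ / 1.02×10⁻⁴ = 2.17×10⁻¹¹ F.
C = (1/C₁ + 1/C₂)⁻¹ = 6.98×10⁻¹² F.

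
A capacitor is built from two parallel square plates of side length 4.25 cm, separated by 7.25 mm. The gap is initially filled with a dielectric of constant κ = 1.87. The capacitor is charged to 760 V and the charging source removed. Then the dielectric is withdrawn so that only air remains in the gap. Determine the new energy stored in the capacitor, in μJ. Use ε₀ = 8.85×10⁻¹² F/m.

U ≈ 2.23 μJ

A = (4.25 cm)² = 1.81×10⁻³ m².
Initially C₁ = κε₀A/d = 1.87 × 8.85×10⁻¹² × 1.81×10⁻³ / 7.25×10⁻³ = 4.12×10⁻¹² F.
U₁ = 1.19×10⁻⁶ J.
Isolated ⇒ Q is held fixed. C₂ = 0.535 C₁ and U = Q²/(2C), so U₂/U₁ = C₁/C₂ = 1.87.
U₂ = 1.87 × 1.19×10⁻⁶ = 2.23×10⁻⁶ J.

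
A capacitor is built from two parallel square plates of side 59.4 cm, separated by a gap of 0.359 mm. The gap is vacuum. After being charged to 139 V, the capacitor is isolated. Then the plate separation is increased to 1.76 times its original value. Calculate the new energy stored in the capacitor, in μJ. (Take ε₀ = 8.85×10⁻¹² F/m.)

A = (59.4 cm)² = 0.353 m².
Initially C₁ = ε₀A/d = 8.85×10⁻¹² × 0.353 / 3.59×10⁻⁴ = 8.70×10⁻⁹ F.
U₁ = 8.40×10⁻⁵ J.
Isolated ⇒ Q is held fixed. C₂ = 0.568 C₁ and U = Q²/(2C), so U₂/U₁ = C₁/C₂ = 1.76.
U₂ = 1.76 × 8.40×10⁻⁵ = 1.48×10⁻⁴ J.

U ≈ 148 μJ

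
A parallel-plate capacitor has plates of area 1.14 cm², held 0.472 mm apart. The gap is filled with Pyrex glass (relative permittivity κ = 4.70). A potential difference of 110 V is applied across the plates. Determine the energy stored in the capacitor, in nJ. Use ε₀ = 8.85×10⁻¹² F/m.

A = 1.14 cm² = 1.14×10⁻⁴ m².
C = κε₀A/d = 4.70 × 8.85×10⁻¹² × 1.14×10⁻⁴ / 4.72×10⁻⁴ = 1.00×10⁻¹¹ F.
U = ½CV² = ½ × 1.00×10⁻¹¹ × (110)² = 6.08×10⁻⁸ J.

U ≈ 60.8 nJ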